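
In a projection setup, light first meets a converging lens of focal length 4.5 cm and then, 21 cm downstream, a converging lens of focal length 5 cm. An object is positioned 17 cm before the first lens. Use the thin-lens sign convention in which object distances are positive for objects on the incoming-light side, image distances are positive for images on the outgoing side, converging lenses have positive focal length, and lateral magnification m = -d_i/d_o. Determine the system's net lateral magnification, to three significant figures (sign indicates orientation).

First lens: d_i1 = 1/(1/4.5 - 1/17) = 6.120 cm.
m_1 = -(6.120)/17 = -0.3600.
Object distance for lens 2: d_o2 = 21 - 6.120 = 14.880 cm.
Second lens: d_i2 = 1/(1/5 - 1/(14.880)) = 7.530 cm.
m_2 = -(7.530)/(14.880) = -0.5061.
Total m = m_1 x m_2 = (-0.3600)(-0.5061) = 0.1822.

0.182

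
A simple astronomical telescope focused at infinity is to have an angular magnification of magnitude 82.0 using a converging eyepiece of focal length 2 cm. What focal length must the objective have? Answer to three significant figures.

|M| = f_obj/|f_eye|, so f_obj = |M| x |f_eye| = 82.0 x 2 = 164.000 cm.

164 cm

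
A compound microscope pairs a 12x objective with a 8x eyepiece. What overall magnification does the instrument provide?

96

The overall magnification of a compound microscope is the product of the objective and eyepiece magnifications:
M = M_obj x M_eye = 12 x 8 = 96.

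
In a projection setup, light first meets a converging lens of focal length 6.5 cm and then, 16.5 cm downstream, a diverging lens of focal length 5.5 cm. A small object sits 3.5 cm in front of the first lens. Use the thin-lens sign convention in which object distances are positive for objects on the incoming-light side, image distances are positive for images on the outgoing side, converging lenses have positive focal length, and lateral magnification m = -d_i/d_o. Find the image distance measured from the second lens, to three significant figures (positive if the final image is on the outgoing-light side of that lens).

Lens 1: 1/d_i1 = 1/f_1 - 1/d_o1 = 1/6.5 - 1/3.5 = -0.13187 cm^-1, so d_i1 = -7.583 cm.
The intermediate image is virtual, 7.583 cm to the left of lens 1, so d_o2 = L - d_i1 = 16.5 - (-7.583) = 24.083 cm.
Lens 2: 1/d_i2 = 1/f_2 - 1/d_o2 = 1/(-5.5) - 1/(24.083) = -0.22334 cm^-1, so d_i2 = -4.477 cm.

-4.48 cm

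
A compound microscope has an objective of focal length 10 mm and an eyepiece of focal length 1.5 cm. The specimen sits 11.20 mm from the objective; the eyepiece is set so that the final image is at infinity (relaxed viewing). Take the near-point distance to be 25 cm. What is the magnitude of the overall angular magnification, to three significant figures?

Convert to cm: f_obj = 10 mm = 1 cm; d_o = 11.20 mm = 1.12 cm.
Objective: 1/d_i = 1/f_obj - 1/d_o = 1/1 - 1/1.12 = 0.10714 cm^-1, so d_i = 9.333 cm.
m_obj = -d_i/d_o = -9.333/1.12 = -8.333.
Eyepiece angular magnification (image at infinity): M_eye = D/f_e = 25/1.5 = 16.667.
Overall M = m_obj x M_eye = (-8.333)(16.667) = -138.89.
|M| = 138.89.

139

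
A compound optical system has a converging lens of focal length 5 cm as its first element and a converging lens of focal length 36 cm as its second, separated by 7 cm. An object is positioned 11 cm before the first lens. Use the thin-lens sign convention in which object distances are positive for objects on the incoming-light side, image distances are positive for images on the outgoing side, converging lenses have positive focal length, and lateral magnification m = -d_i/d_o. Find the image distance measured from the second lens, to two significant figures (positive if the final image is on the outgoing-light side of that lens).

2.0 cm

First lens: d_i1 = 1/(1/5 - 1/11) = 9.167 cm.
Since 9.167 cm > 7 cm, the first image lies past the second lens and serves as a virtual object: d_o2 = L - d_i1 = -2.167 cm.
Second lens: d_i2 = 1/(1/36 - 1/(-2.167)) = 2.044 cm.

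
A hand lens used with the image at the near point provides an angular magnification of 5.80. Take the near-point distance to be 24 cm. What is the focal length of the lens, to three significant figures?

5.00 cm

For the image at the near point, M = 1 + D/f.
f = D/(M - 1) = 24/(5.8 - 1) = 5.000 cm.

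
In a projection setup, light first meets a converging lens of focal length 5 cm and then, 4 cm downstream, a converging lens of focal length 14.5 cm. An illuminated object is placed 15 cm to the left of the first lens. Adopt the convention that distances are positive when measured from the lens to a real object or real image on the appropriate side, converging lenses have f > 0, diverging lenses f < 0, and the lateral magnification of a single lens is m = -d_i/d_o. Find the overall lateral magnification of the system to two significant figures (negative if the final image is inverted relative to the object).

First lens: d_i1 = 1/(1/5 - 1/15) = 7.500 cm.
m_1 = -(7.500)/15 = -0.5000.
Since 7.500 cm > 4 cm, the first image lies past the second lens and serves as a virtual object: d_o2 = L - d_i1 = -3.500 cm.
Second lens: d_i2 = 1/(1/14.5 - 1/(-3.500)) = 2.819 cm.
m_2 = -(2.819)/(-3.500) = 0.8056.
Overall magnification: m = m_1 m_2 = -0.4028.

-0.40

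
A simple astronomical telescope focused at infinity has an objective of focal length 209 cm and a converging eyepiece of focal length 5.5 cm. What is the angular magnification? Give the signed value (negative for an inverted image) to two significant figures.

M = -f_obj/f_eye = -209/(5.5) = -38.000.

-38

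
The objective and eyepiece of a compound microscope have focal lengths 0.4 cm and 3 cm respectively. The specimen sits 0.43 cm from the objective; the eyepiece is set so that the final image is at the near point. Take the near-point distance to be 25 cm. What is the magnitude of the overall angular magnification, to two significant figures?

Objective: 1/d_i = 1/f_obj - 1/d_o = 1/0.4 - 1/0.43 = 0.17442 cm^-1, so d_i = 5.733 cm.
m_obj = -d_i/d_o = -5.733/0.43 = -13.333.
Eyepiece angular magnification (image at near point): M_eye = 1 + D/f_e = 1 + 25/3 = 9.333.
Overall M = m_obj x M_eye = (-13.333)(9.333) = -124.44.
|M| = 124.44.

120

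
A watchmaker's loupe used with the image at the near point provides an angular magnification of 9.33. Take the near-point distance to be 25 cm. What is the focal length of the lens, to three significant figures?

For the image at the near point, M = 1 + D/f.
f = D/(M - 1) = 25/(9.33 - 1) = 3.001 cm.

3.00 cm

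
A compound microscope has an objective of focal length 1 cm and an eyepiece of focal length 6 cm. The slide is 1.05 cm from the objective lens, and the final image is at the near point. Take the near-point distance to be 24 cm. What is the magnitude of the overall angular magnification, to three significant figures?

100

Objective: 1/d_i = 1/f_obj - 1/d_o = 1/1 - 1/1.05 = 0.04762 cm^-1, so d_i = 21.000 cm.
m_obj = -d_i/d_o = -21.000/1.05 = -20.000.
Eyepiece angular magnification (image at near point): M_eye = 1 + D/f_e = 1 + 24/6 = 5.000.
Overall M = m_obj x M_eye = (-20.000)(5.000) = -100.00.
|M| = 100.00.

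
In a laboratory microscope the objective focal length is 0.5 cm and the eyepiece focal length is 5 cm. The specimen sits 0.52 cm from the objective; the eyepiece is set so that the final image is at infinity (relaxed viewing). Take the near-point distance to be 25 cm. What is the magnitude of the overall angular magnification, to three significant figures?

125

Objective: 1/d_i = 1/f_obj - 1/d_o = 1/0.5 - 1/0.52 = 0.07692 cm^-1, so d_i = 13.000 cm.
m_obj = -d_i/d_o = -13.000/0.52 = -25.000.
Eyepiece angular magnification (image at infinity): M_eye = D/f_e = 25/5 = 5.000.
Overall M = m_obj x M_eye = (-25.000)(5.000) = -125.00.
|M| = 125.00.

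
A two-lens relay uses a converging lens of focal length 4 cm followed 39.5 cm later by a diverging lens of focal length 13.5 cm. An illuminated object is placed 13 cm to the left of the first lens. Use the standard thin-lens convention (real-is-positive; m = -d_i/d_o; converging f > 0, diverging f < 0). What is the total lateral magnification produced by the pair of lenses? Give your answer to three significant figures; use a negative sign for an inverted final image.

-0.127

First lens: d_i1 = 1/(1/4 - 1/13) = 5.778 cm.
m_1 = -(5.778)/13 = -0.4444.
Object distance for lens 2: d_o2 = 39.5 - 5.778 = 33.722 cm.
Second lens: d_i2 = 1/(1/(-13.5) - 1/(33.722)) = -9.641 cm.
m_2 = -(-9.641)/(33.722) = 0.2859.
The system's lateral magnification is m_1 m_2 = (-0.4444)(0.2859) = -0.1271.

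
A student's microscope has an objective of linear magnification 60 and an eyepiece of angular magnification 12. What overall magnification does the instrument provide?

720

The overall magnification of a compound microscope is the product of the objective and eyepiece magnifications:
M = M_obj x M_eye = 60 x 12 = 720.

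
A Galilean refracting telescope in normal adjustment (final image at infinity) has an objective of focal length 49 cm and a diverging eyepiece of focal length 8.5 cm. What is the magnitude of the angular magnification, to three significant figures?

|M| = f_obj/|f_eye| = 49/8.5 = 5.765.

5.76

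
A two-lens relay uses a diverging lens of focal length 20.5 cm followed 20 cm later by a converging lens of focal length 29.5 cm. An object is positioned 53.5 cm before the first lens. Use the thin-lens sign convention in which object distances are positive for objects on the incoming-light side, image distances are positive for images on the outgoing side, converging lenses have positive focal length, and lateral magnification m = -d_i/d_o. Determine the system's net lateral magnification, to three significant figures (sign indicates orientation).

-1.54

Applying the thin-lens equation to the first lens, 1/(-20.5) = 1/53.5 + 1/d_i1, which gives d_i1 = -14.821 cm.
Its lateral magnification is m_1 = -d_i1/d_o1 = -(-14.821)/53.5 = 0.2770.
The intermediate image is virtual, 14.821 cm to the left of lens 1, so d_o2 = L - d_i1 = 20 - (-14.821) = 34.821 cm.
Applying the thin-lens equation again with f_2 = 29.5 cm and d_o2 = 34.821 cm gives d_i2 = 193.052 cm.
m_2 = -(193.052)/(34.821) = -5.5441.
The system's lateral magnification is m_1 m_2 = (0.2770)(-5.5441) = -1.5359.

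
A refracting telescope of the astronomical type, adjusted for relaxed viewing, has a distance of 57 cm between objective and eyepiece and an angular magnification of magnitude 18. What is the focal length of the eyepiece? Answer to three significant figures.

3.00 cm

In normal adjustment the tube length equals f_obj + f_eye and |M| = f_obj/f_eye.
So f_obj = 18 f_eye and 18 f_eye + f_eye = 57 cm, giving f_eye = 57/19 = 3.000 cm and f_obj = 54.000 cm.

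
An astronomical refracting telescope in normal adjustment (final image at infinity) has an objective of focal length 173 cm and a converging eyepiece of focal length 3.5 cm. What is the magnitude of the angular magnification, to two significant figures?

|M| = f_obj/|f_eye| = 173/3.5 = 49.429.

49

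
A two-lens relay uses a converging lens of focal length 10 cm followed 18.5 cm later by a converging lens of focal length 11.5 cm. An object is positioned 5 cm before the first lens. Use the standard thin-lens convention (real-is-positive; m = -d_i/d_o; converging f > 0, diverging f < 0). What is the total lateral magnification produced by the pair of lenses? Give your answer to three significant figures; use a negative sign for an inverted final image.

Applying the thin-lens equation to the first lens, 1/10 = 1/5 + 1/d_i1, which gives d_i1 = -10.000 cm.
Its lateral magnification is m_1 = -d_i1/d_o1 = -(-10.000)/5 = 2.0000.
With d_i1 < 0 the first image is virtual and lies on the object side; the object distance for lens 2 is d_o2 = 18.5 - (-10.000) = 28.500 cm.
Applying the thin-lens equation again with f_2 = 11.5 cm and d_o2 = 28.500 cm gives d_i2 = 19.279 cm.
m_2 = -(19.279)/(28.500) = -0.6765.
Overall magnification: m = m_1 m_2 = -1.3529.

-1.35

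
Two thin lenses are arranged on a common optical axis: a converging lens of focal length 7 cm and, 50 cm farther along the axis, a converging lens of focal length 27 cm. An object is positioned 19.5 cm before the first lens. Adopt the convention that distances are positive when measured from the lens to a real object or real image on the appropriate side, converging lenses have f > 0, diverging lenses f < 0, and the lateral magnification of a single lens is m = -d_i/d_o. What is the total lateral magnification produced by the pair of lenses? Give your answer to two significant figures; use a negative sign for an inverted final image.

First lens: d_i1 = 1/(1/7 - 1/19.5) = 10.920 cm.
m_1 = -(10.920)/19.5 = -0.5600.
That image sits 39.080 cm in front of the second lens, so d_o2 = 39.080 cm.
Second lens: d_i2 = 1/(1/27 - 1/(39.080)) = 87.348 cm.
m_2 = -(87.348)/(39.080) = -2.2351.
Overall magnification: m = m_1 m_2 = 1.2517.

1.3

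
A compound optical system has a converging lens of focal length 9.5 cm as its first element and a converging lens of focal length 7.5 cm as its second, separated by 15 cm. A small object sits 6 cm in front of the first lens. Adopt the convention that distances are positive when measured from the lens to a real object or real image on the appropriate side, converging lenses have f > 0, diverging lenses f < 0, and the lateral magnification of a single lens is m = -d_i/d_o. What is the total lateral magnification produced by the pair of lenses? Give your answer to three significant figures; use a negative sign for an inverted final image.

Applying the thin-lens equation to the first lens, 1/9.5 = 1/6 + 1/d_i1, which gives d_i1 = -16.286 cm.
Its lateral magnification is m_1 = -d_i1/d_o1 = -(-16.286)/6 = 2.7143.
The intermediate image is virtual, 16.286 cm to the left of lens 1, so d_o2 = L - d_i1 = 15 - (-16.286) = 31.286 cm.
Applying the thin-lens equation again with f_2 = 7.5 cm and d_o2 = 31.286 cm gives d_i2 = 9.865 cm.
m_2 = -(9.865)/(31.286) = -0.3153.
Overall magnification: m = m_1 m_2 = -0.8559.

-0.856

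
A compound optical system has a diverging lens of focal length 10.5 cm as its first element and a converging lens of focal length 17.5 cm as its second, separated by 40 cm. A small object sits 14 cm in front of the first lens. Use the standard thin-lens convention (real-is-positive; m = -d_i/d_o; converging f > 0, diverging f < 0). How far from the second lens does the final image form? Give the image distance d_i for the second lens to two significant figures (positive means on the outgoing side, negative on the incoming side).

Applying the thin-lens equation to the first lens, 1/(-10.5) = 1/14 + 1/d_i1, which gives d_i1 = -6.000 cm.
With d_i1 < 0 the first image is virtual and lies on the object side; the object distance for lens 2 is d_o2 = 40 - (-6.000) = 46.000 cm.
Applying the thin-lens equation again with f_2 = 17.5 cm and d_o2 = 46.000 cm gives d_i2 = 28.246 cm.

28 cm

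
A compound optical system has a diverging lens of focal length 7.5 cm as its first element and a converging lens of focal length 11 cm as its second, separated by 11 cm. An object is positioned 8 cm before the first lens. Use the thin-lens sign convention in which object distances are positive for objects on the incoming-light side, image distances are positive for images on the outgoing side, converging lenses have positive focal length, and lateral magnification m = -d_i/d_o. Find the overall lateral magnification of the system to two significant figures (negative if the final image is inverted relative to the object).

-1.4

Lens 1: 1/d_i1 = 1/f_1 - 1/d_o1 = 1/(-7.5) - 1/8 = -0.25833 cm^-1, so d_i1 = -3.871 cm.
m_1 = -(-3.871)/8 = 0.4839.
With d_i1 < 0 the first image is virtual and lies on the object side; the object distance for lens 2 is d_o2 = 11 - (-3.871) = 14.871 cm.
Lens 2: 1/d_i2 = 1/f_2 - 1/d_o2 = 1/11 - 1/(14.871) = 0.02366 cm^-1, so d_i2 = 42.258 cm.
m_2 = -(42.258)/(14.871) = -2.8417.
The system's lateral magnification is m_1 m_2 = (0.4839)(-2.8417) = -1.3750.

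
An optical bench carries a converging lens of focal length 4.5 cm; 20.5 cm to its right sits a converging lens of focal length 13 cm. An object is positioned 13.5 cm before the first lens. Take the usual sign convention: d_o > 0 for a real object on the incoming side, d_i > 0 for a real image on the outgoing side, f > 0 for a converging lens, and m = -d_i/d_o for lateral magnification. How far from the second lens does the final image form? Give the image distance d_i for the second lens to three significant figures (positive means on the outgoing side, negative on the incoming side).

238 cm

Lens 1: 1/d_i1 = 1/f_1 - 1/d_o1 = 1/4.5 - 1/13.5 = 0.14815 cm^-1, so d_i1 = 6.750 cm.
That image sits 13.750 cm in front of the second lens, so d_o2 = 13.750 cm.
Lens 2: 1/d_i2 = 1/f_2 - 1/d_o2 = 1/13 - 1/(13.750) = 0.00420 cm^-1, so d_i2 = 238.333 cm.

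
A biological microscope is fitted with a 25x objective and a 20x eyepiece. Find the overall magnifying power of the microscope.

500

The overall magnification of a compound microscope is the product of the objective and eyepiece magnifications:
M = M_obj x M_eye = 25 x 20 = 500.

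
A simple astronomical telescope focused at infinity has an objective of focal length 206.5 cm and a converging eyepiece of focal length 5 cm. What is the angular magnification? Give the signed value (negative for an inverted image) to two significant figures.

-41

M = -f_obj/f_eye = -206.5/(5) = -41.300.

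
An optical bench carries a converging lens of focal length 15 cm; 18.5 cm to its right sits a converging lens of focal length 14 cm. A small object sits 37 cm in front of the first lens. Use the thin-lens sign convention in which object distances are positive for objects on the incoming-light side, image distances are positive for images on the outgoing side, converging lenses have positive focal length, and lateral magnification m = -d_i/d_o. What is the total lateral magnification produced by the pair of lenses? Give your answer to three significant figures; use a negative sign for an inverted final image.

Applying the thin-lens equation to the first lens, 1/15 = 1/37 + 1/d_i1, which gives d_i1 = 25.227 cm.
Its lateral magnification is m_1 = -d_i1/d_o1 = -(25.227)/37 = -0.6818.
This image would form 25.227 cm past lens 1, i.e. 6.727 cm beyond lens 2, so it is a virtual object for lens 2: d_o2 = 18.5 - 25.227 = -6.727 cm.
Applying the thin-lens equation again with f_2 = 14 cm and d_o2 = -6.727 cm gives d_i2 = 4.544 cm.
m_2 = -(4.544)/(-6.727) = 0.6754.
The system's lateral magnification is m_1 m_2 = (-0.6818)(0.6754) = -0.4605.

-0.461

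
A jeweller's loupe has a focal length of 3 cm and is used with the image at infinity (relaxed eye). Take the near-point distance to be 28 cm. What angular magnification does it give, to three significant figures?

9.33

M = D/f = 28/3 = 9.333.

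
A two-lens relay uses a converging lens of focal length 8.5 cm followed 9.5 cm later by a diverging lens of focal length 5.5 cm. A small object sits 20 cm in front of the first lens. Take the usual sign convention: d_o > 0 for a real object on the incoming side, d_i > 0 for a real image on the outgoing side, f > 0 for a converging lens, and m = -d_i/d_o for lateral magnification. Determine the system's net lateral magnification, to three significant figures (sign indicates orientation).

Applying the thin-lens equation to the first lens, 1/8.5 = 1/20 + 1/d_i1, which gives d_i1 = 14.783 cm.
Its lateral magnification is m_1 = -d_i1/d_o1 = -(14.783)/20 = -0.7391.
Since 14.783 cm > 9.5 cm, the first image lies past the second lens and serves as a virtual object: d_o2 = L - d_i1 = -5.283 cm.
Applying the thin-lens equation again with f_2 = -5.5 cm and d_o2 = -5.283 cm gives d_i2 = 133.650 cm.
m_2 = -(133.650)/(-5.283) = 25.3000.
The system's lateral magnification is m_1 m_2 = (-0.7391)(25.3000) = -18.7000.

-18.7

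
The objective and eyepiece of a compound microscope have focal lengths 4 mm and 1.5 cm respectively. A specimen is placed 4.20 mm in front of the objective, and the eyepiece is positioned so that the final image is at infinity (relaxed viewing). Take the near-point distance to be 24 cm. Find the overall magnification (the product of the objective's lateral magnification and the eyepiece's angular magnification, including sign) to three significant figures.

Convert to cm: f_obj = 4 mm = 0.4 cm; d_o = 4.20 mm = 0.42 cm.
Objective: 1/d_i = 1/f_obj - 1/d_o = 1/0.4 - 1/0.42 = 0.11905 cm^-1, so d_i = 8.400 cm.
m_obj = -d_i/d_o = -8.400/0.42 = -20.000.
Eyepiece angular magnification (image at infinity): M_eye = D/f_e = 24/1.5 = 16.000.
Overall M = m_obj x M_eye = (-20.000)(16.000) = -320.00.

-320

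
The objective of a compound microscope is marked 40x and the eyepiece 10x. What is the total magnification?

The overall magnification of a compound microscope is the product of the objective and eyepiece magnifications:
M = M_obj x M_eye = 40 x 10 = 400.

400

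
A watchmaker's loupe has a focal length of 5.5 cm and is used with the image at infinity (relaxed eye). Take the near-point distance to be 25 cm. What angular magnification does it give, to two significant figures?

4.5

M = D/f = 25/5.5 = 4.545.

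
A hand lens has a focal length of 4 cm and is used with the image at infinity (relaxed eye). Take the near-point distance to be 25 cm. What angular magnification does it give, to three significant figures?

6.25

M = D/f = 25/4 = 6.250.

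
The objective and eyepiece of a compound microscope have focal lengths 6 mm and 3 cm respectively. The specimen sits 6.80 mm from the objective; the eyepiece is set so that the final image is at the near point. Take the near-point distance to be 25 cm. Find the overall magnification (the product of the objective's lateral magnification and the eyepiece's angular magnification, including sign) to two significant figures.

Convert to cm: f_obj = 6 mm = 0.6 cm; d_o = 6.80 mm = 0.68 cm.
Objective: 1/d_i = 1/f_obj - 1/d_o = 1/0.6 - 1/0.68 = 0.19608 cm^-1, so d_i = 5.100 cm.
m_obj = -d_i/d_o = -5.100/0.68 = -7.500.
Eyepiece angular magnification (image at near point): M_eye = 1 + D/f_e = 1 + 25/3 = 9.333.
Overall M = m_obj x M_eye = (-7.500)(9.333) = -70.00.

-70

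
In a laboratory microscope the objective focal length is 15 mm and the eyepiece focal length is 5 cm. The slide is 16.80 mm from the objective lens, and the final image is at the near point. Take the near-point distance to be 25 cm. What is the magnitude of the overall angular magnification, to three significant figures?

50.0

Convert to cm: f_obj = 15 mm = 1.5 cm; d_o = 16.80 mm = 1.68 cm.
Objective: 1/d_i = 1/f_obj - 1/d_o = 1/1.5 - 1/1.68 = 0.07143 cm^-1, so d_i = 14.000 cm.
m_obj = -d_i/d_o = -14.000/1.68 = -8.333.
Eyepiece angular magnification (image at near point): M_eye = 1 + D/f_e = 1 + 25/5 = 6.000.
Overall M = m_obj x M_eye = (-8.333)(6.000) = -50.00.
|M| = 50.00.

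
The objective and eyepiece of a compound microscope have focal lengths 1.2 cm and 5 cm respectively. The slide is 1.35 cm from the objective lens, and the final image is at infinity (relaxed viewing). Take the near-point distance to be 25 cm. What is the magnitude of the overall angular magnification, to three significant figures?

Objective: 1/d_i = 1/f_obj - 1/d_o = 1/1.2 - 1/1.35 = 0.09259 cm^-1, so d_i = 10.800 cm.
m_obj = -d_i/d_o = -10.800/1.35 = -8.000.
Eyepiece angular magnification (image at infinity): M_eye = D/f_e = 25/5 = 5.000.
Overall M = m_obj x M_eye = (-8.000)(5.000) = -40.00.
|M| = 40.00.

40.0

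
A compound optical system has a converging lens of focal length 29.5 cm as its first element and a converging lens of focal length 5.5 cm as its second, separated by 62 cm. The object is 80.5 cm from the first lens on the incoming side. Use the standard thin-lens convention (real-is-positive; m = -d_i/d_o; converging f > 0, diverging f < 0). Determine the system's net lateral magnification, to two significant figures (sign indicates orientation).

Lens 1: 1/d_i1 = 1/f_1 - 1/d_o1 = 1/29.5 - 1/80.5 = 0.02148 cm^-1, so d_i1 = 46.564 cm.
m_1 = -(46.564)/80.5 = -0.5784.
Object distance for lens 2: d_o2 = 62 - 46.564 = 15.436 cm.
Lens 2: 1/d_i2 = 1/f_2 - 1/d_o2 = 1/5.5 - 1/(15.436) = 0.11704 cm^-1, so d_i2 = 8.544 cm.
m_2 = -(8.544)/(15.436) = -0.5535.
The system's lateral magnification is m_1 m_2 = (-0.5784)(-0.5535) = 0.3202.

0.32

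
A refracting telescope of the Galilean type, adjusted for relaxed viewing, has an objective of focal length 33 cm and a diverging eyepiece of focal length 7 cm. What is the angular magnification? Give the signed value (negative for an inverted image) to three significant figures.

M = -f_obj/f_eye = -33/(-7) = 4.714.

4.71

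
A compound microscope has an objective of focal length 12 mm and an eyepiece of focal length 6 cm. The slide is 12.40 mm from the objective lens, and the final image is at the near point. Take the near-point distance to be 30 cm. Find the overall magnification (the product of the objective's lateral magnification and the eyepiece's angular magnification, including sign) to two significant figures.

Convert to cm: f_obj = 12 mm = 1.2 cm; d_o = 12.40 mm = 1.24 cm.
Objective: 1/d_i = 1/f_obj - 1/d_o = 1/1.2 - 1/1.24 = 0.02688 cm^-1, so d_i = 37.200 cm.
m_obj = -d_i/d_o = -37.200/1.24 = -30.000.
Eyepiece angular magnification (image at near point): M_eye = 1 + D/f_e = 1 + 30/6 = 6.000.
Overall M = m_obj x M_eye = (-30.000)(6.000) = -180.00.

-180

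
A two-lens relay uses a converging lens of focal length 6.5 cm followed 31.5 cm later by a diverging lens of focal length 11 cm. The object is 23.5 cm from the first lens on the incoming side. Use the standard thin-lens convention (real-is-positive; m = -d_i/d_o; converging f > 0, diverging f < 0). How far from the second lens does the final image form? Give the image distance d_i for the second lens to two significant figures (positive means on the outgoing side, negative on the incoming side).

Applying the thin-lens equation to the first lens, 1/6.5 = 1/23.5 + 1/d_i1, which gives d_i1 = 8.985 cm.
The intermediate image is 8.985 cm to the right of lens 1, so d_o2 = L - d_i1 = 31.5 - 8.985 = 22.515 cm.
Applying the thin-lens equation again with f_2 = -11 cm and d_o2 = 22.515 cm gives d_i2 = -7.390 cm.

-7.4 cm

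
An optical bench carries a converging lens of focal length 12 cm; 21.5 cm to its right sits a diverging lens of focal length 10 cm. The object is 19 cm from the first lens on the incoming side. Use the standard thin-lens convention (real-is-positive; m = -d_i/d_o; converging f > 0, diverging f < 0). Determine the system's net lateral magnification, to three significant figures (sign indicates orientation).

First lens: d_i1 = 1/(1/12 - 1/19) = 32.571 cm.
m_1 = -(32.571)/19 = -1.7143.
This image would form 32.571 cm past lens 1, i.e. 11.071 cm beyond lens 2, so it is a virtual object for lens 2: d_o2 = 21.5 - 32.571 = -11.071 cm.
Second lens: d_i2 = 1/(1/(-10) - 1/(-11.071)) = -103.333 cm.
m_2 = -(-103.333)/(-11.071) = -9.3333.
The system's lateral magnification is m_1 m_2 = (-1.7143)(-9.3333) = 16.0000.

16.0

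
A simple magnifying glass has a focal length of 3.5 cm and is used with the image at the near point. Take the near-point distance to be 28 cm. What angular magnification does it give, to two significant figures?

9.0

M = 1 + D/f = 1 + 28/3.5 = 9.000.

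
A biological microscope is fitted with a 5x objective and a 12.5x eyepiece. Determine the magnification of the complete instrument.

62.5

The overall magnification of a compound microscope is the product of the objective and eyepiece magnifications:
M = M_obj x M_eye = 5 x 12.5 = 62.5.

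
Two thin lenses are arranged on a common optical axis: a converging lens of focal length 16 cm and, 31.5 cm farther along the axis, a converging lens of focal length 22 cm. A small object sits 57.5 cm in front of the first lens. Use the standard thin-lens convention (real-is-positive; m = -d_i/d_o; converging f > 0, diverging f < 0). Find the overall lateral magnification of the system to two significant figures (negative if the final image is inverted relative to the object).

Applying the thin-lens equation to the first lens, 1/16 = 1/57.5 + 1/d_i1, which gives d_i1 = 22.169 cm.
Its lateral magnification is m_1 = -d_i1/d_o1 = -(22.169)/57.5 = -0.3855.
The intermediate image is 22.169 cm to the right of lens 1, so d_o2 = L - d_i1 = 31.5 - 22.169 = 9.331 cm.
Applying the thin-lens equation again with f_2 = 22 cm and d_o2 = 9.331 cm gives d_i2 = -16.204 cm.
m_2 = -(-16.204)/(9.331) = 1.7366.
The system's lateral magnification is m_1 m_2 = (-0.3855)(1.7366) = -0.6695.

-0.67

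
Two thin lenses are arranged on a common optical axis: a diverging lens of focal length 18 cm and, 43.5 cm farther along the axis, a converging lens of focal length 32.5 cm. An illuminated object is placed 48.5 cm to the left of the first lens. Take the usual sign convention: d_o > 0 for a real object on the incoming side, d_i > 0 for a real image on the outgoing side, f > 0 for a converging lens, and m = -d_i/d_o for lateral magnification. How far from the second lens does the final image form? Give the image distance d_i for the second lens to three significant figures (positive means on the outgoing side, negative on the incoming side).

First lens: d_i1 = 1/(1/(-18) - 1/48.5) = -13.128 cm.
The intermediate image is virtual, 13.128 cm to the left of lens 1, so d_o2 = L - d_i1 = 43.5 - (-13.128) = 56.628 cm.
Second lens: d_i2 = 1/(1/32.5 - 1/(56.628)) = 76.277 cm.

76.3 cm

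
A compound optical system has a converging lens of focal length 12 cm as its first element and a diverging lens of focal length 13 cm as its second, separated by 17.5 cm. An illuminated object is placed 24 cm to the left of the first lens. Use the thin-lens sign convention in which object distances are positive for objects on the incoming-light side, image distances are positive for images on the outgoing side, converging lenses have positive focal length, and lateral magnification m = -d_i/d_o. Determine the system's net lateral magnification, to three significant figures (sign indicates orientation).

Lens 1: 1/d_i1 = 1/f_1 - 1/d_o1 = 1/12 - 1/24 = 0.04167 cm^-1, so d_i1 = 24.000 cm.
m_1 = -(24.000)/24 = -1.0000.
Since 24.000 cm > 17.5 cm, the first image lies past the second lens and serves as a virtual object: d_o2 = L - d_i1 = -6.500 cm.
Lens 2: 1/d_i2 = 1/f_2 - 1/d_o2 = 1/(-13) - 1/(-6.500) = 0.07692 cm^-1, so d_i2 = 13.000 cm.
m_2 = -(13.000)/(-6.500) = 2.0000.
The system's lateral magnification is m_1 m_2 = (-1.0000)(2.0000) = -2.0000.

-2.00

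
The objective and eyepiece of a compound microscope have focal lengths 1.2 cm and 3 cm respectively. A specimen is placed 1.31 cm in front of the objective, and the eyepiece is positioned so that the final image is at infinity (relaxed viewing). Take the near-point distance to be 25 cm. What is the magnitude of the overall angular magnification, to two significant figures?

Objective: 1/d_i = 1/f_obj - 1/d_o = 1/1.2 - 1/1.31 = 0.06997 cm^-1, so d_i = 14.291 cm.
m_obj = -d_i/d_o = -14.291/1.31 = -10.909.
Eyepiece angular magnification (image at infinity): M_eye = D/f_e = 25/3 = 8.333.
Overall M = m_obj x M_eye = (-10.909)(8.333) = -90.91.
|M| = 90.91.

91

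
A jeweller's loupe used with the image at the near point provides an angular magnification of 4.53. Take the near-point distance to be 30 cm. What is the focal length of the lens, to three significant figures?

8.50 cm

For the image at the near point, M = 1 + D/f.
f = D/(M - 1) = 30/(4.53 - 1) = 8.499 cm.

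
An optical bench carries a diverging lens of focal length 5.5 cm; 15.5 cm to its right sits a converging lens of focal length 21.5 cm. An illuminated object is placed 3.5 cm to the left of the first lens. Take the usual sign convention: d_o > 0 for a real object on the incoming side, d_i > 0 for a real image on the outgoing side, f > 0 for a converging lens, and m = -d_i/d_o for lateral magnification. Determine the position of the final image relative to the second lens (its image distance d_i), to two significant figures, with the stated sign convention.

First lens: d_i1 = 1/(1/(-5.5) - 1/3.5) = -2.139 cm.
The intermediate image is virtual, 2.139 cm to the left of lens 1, so d_o2 = L - d_i1 = 15.5 - (-2.139) = 17.639 cm.
Second lens: d_i2 = 1/(1/21.5 - 1/(17.639)) = -98.219 cm.

-98 cm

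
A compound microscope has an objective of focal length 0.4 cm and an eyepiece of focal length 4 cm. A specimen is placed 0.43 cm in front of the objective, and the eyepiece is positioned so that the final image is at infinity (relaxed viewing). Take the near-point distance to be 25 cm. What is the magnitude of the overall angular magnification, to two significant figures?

Objective: 1/d_i = 1/f_obj - 1/d_o = 1/0.4 - 1/0.43 = 0.17442 cm^-1, so d_i = 5.733 cm.
m_obj = -d_i/d_o = -5.733/0.43 = -13.333.
Eyepiece angular magnification (image at infinity): M_eye = D/f_e = 25/4 = 6.250.
Overall M = m_obj x M_eye = (-13.333)(6.250) = -83.33.
|M| = 83.33.

83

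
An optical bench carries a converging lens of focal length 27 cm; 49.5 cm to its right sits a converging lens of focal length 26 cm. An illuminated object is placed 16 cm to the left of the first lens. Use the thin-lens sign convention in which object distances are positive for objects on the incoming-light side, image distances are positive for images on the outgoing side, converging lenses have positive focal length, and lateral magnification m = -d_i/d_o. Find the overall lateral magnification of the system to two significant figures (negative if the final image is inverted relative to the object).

Lens 1: 1/d_i1 = 1/f_1 - 1/d_o1 = 1/27 - 1/16 = -0.02546 cm^-1, so d_i1 = -39.273 cm.
m_1 = -(-39.273)/16 = 2.4545.
The intermediate image is virtual, 39.273 cm to the left of lens 1, so d_o2 = L - d_i1 = 49.5 - (-39.273) = 88.773 cm.
Lens 2: 1/d_i2 = 1/f_2 - 1/d_o2 = 1/26 - 1/(88.773) = 0.02720 cm^-1, so d_i2 = 36.769 cm.
m_2 = -(36.769)/(88.773) = -0.4142.
Overall magnification: m = m_1 m_2 = -1.0167.

-1.0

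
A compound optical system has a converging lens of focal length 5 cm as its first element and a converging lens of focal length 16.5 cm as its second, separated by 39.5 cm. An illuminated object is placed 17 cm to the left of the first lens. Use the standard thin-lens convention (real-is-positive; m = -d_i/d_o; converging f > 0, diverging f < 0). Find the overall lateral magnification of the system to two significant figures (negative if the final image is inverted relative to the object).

Lens 1: 1/d_i1 = 1/f_1 - 1/d_o1 = 1/5 - 1/17 = 0.14118 cm^-1, so d_i1 = 7.083 cm.
m_1 = -(7.083)/17 = -0.4167.
Object distance for lens 2: d_o2 = 39.5 - 7.083 = 32.417 cm.
Lens 2: 1/d_i2 = 1/f_2 - 1/d_o2 = 1/16.5 - 1/(32.417) = 0.02976 cm^-1, so d_i2 = 33.605 cm.
m_2 = -(33.605)/(32.417) = -1.0366.
Total m = m_1 x m_2 = (-0.4167)(-1.0366) = 0.4319.

0.43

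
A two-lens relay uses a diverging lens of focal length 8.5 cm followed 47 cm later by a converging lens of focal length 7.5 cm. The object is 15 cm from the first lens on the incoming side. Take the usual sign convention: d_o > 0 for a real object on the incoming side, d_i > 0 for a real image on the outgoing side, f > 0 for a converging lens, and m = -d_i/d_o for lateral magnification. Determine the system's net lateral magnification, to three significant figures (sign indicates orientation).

Lens 1: 1/d_i1 = 1/f_1 - 1/d_o1 = 1/(-8.5) - 1/15 = -0.18431 cm^-1, so d_i1 = -5.426 cm.
m_1 = -(-5.426)/15 = 0.3617.
The intermediate image is virtual, 5.426 cm to the left of lens 1, so d_o2 = L - d_i1 = 47 - (-5.426) = 52.426 cm.
Lens 2: 1/d_i2 = 1/f_2 - 1/d_o2 = 1/7.5 - 1/(52.426) = 0.11426 cm^-1, so d_i2 = 8.752 cm.
m_2 = -(8.752)/(52.426) = -0.1669.
Overall magnification: m = m_1 m_2 = -0.0604.

-0.0604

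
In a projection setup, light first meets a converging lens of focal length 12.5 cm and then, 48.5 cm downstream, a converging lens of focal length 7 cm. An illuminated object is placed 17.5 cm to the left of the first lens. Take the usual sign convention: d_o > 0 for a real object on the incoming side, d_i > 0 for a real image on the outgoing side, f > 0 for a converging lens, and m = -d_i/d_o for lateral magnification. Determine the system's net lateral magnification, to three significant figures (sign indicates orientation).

Lens 1: 1/d_i1 = 1/f_1 - 1/d_o1 = 1/12.5 - 1/17.5 = 0.02286 cm^-1, so d_i1 = 43.750 cm.
m_1 = -(43.750)/17.5 = -2.5000.
The intermediate image is 43.750 cm to the right of lens 1, so d_o2 = L - d_i1 = 48.5 - 43.750 = 4.750 cm.
Lens 2: 1/d_i2 = 1/f_2 - 1/d_o2 = 1/7 - 1/(4.750) = -0.06767 cm^-1, so d_i2 = -14.778 cm.
m_2 = -(-14.778)/(4.750) = 3.1111.
Overall magnification: m = m_1 m_2 = -7.7778.

-7.78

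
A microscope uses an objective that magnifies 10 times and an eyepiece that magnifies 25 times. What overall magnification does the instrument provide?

The overall magnification of a compound microscope is the product of the objective and eyepiece magnifications:
M = M_obj x M_eye = 10 x 25 = 250.

250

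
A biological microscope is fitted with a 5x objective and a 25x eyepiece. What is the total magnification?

125

The overall magnification of a compound microscope is the product of the objective and eyepiece magnifications:
M = M_obj x M_eye = 5 x 25 = 125.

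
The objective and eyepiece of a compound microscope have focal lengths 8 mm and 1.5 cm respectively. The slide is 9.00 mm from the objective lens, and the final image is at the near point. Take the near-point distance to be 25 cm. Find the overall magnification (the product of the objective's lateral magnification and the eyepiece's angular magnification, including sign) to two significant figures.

Convert to cm: f_obj = 8 mm = 0.8 cm; d_o = 9.00 mm = 0.90 cm.
Objective: 1/d_i = 1/f_obj - 1/d_o = 1/0.8 - 1/0.90 = 0.13889 cm^-1, so d_i = 7.200 cm.
m_obj = -d_i/d_o = -7.200/0.90 = -8.000.
Eyepiece angular magnification (image at near point): M_eye = 1 + D/f_e = 1 + 25/1.5 = 17.667.
Overall M = m_obj x M_eye = (-8.000)(17.667) = -141.33.

-140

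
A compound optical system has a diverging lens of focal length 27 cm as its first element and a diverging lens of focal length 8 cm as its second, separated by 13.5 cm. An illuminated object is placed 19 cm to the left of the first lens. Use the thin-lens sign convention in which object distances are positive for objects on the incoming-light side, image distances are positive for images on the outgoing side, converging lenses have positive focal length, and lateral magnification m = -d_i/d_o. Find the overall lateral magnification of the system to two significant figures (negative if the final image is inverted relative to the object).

0.14

Applying the thin-lens equation to the first lens, 1/(-27) = 1/19 + 1/d_i1, which gives d_i1 = -11.152 cm.
Its lateral magnification is m_1 = -d_i1/d_o1 = -(-11.152)/19 = 0.5870.
The intermediate image is virtual, 11.152 cm to the left of lens 1, so d_o2 = L - d_i1 = 13.5 - (-11.152) = 24.652 cm.
Applying the thin-lens equation again with f_2 = -8 cm and d_o2 = 24.652 cm gives d_i2 = -6.040 cm.
m_2 = -(-6.040)/(24.652) = 0.2450.
Overall magnification: m = m_1 m_2 = 0.1438.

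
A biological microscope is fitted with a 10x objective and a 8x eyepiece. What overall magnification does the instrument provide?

The overall magnification of a compound microscope is the product of the objective and eyepiece magnifications:
M = M_obj x M_eye = 10 x 8 = 80.

80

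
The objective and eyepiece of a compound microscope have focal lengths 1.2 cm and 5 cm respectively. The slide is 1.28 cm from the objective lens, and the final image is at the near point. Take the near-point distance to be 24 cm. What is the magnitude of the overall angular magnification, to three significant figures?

87.0

Objective: 1/d_i = 1/f_obj - 1/d_o = 1/1.2 - 1/1.28 = 0.05208 cm^-1, so d_i = 19.200 cm.
m_obj = -d_i/d_o = -19.200/1.28 = -15.000.
Eyepiece angular magnification (image at near point): M_eye = 1 + D/f_e = 1 + 24/5 = 5.800.
Overall M = m_obj x M_eye = (-15.000)(5.800) = -87.00.
|M| = 87.00.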